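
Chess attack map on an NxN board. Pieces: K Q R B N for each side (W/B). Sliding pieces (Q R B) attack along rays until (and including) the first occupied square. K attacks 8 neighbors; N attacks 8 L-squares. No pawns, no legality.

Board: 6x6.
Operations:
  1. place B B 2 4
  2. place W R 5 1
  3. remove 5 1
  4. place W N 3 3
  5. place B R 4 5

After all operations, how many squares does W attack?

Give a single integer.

Answer: 8

Derivation:
Op 1: place BB@(2,4)
Op 2: place WR@(5,1)
Op 3: remove (5,1)
Op 4: place WN@(3,3)
Op 5: place BR@(4,5)
Per-piece attacks for W:
  WN@(3,3): attacks (4,5) (5,4) (2,5) (1,4) (4,1) (5,2) (2,1) (1,2)
Union (8 distinct): (1,2) (1,4) (2,1) (2,5) (4,1) (4,5) (5,2) (5,4)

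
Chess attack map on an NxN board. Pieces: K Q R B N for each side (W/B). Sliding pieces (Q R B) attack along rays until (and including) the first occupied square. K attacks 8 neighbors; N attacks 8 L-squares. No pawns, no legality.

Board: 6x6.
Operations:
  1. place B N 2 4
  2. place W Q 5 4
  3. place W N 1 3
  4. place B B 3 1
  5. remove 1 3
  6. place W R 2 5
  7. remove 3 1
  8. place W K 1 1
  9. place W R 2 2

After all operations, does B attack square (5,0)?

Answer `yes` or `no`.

Op 1: place BN@(2,4)
Op 2: place WQ@(5,4)
Op 3: place WN@(1,3)
Op 4: place BB@(3,1)
Op 5: remove (1,3)
Op 6: place WR@(2,5)
Op 7: remove (3,1)
Op 8: place WK@(1,1)
Op 9: place WR@(2,2)
Per-piece attacks for B:
  BN@(2,4): attacks (4,5) (0,5) (3,2) (4,3) (1,2) (0,3)
B attacks (5,0): no

Answer: no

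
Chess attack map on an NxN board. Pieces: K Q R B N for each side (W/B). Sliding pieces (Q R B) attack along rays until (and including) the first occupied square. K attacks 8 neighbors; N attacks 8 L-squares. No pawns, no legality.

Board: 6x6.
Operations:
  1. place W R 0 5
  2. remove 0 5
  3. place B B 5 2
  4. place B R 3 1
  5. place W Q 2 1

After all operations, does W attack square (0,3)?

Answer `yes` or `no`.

Answer: yes

Derivation:
Op 1: place WR@(0,5)
Op 2: remove (0,5)
Op 3: place BB@(5,2)
Op 4: place BR@(3,1)
Op 5: place WQ@(2,1)
Per-piece attacks for W:
  WQ@(2,1): attacks (2,2) (2,3) (2,4) (2,5) (2,0) (3,1) (1,1) (0,1) (3,2) (4,3) (5,4) (3,0) (1,2) (0,3) (1,0) [ray(1,0) blocked at (3,1)]
W attacks (0,3): yes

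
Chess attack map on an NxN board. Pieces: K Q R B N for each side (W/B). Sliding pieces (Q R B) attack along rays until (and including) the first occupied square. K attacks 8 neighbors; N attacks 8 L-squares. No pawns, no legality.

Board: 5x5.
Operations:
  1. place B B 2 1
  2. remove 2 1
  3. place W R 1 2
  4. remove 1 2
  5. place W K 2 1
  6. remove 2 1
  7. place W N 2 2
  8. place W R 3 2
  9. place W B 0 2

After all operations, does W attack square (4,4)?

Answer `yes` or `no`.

Op 1: place BB@(2,1)
Op 2: remove (2,1)
Op 3: place WR@(1,2)
Op 4: remove (1,2)
Op 5: place WK@(2,1)
Op 6: remove (2,1)
Op 7: place WN@(2,2)
Op 8: place WR@(3,2)
Op 9: place WB@(0,2)
Per-piece attacks for W:
  WB@(0,2): attacks (1,3) (2,4) (1,1) (2,0)
  WN@(2,2): attacks (3,4) (4,3) (1,4) (0,3) (3,0) (4,1) (1,0) (0,1)
  WR@(3,2): attacks (3,3) (3,4) (3,1) (3,0) (4,2) (2,2) [ray(-1,0) blocked at (2,2)]
W attacks (4,4): no

Answer: no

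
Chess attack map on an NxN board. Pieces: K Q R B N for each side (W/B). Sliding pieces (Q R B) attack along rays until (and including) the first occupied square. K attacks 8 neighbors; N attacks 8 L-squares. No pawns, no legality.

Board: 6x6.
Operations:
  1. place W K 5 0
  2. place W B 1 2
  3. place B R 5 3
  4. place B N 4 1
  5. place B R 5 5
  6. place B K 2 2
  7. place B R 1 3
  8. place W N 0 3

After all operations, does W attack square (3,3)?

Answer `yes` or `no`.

Answer: no

Derivation:
Op 1: place WK@(5,0)
Op 2: place WB@(1,2)
Op 3: place BR@(5,3)
Op 4: place BN@(4,1)
Op 5: place BR@(5,5)
Op 6: place BK@(2,2)
Op 7: place BR@(1,3)
Op 8: place WN@(0,3)
Per-piece attacks for W:
  WN@(0,3): attacks (1,5) (2,4) (1,1) (2,2)
  WB@(1,2): attacks (2,3) (3,4) (4,5) (2,1) (3,0) (0,3) (0,1) [ray(-1,1) blocked at (0,3)]
  WK@(5,0): attacks (5,1) (4,0) (4,1)
W attacks (3,3): no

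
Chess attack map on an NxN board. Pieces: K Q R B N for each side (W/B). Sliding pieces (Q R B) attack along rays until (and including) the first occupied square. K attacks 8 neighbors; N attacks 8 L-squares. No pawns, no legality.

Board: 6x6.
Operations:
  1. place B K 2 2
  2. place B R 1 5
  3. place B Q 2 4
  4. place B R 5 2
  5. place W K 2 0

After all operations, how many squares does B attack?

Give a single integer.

Op 1: place BK@(2,2)
Op 2: place BR@(1,5)
Op 3: place BQ@(2,4)
Op 4: place BR@(5,2)
Op 5: place WK@(2,0)
Per-piece attacks for B:
  BR@(1,5): attacks (1,4) (1,3) (1,2) (1,1) (1,0) (2,5) (3,5) (4,5) (5,5) (0,5)
  BK@(2,2): attacks (2,3) (2,1) (3,2) (1,2) (3,3) (3,1) (1,3) (1,1)
  BQ@(2,4): attacks (2,5) (2,3) (2,2) (3,4) (4,4) (5,4) (1,4) (0,4) (3,5) (3,3) (4,2) (5,1) (1,5) (1,3) (0,2) [ray(0,-1) blocked at (2,2); ray(-1,1) blocked at (1,5)]
  BR@(5,2): attacks (5,3) (5,4) (5,5) (5,1) (5,0) (4,2) (3,2) (2,2) [ray(-1,0) blocked at (2,2)]
Union (26 distinct): (0,2) (0,4) (0,5) (1,0) (1,1) (1,2) (1,3) (1,4) (1,5) (2,1) (2,2) (2,3) (2,5) (3,1) (3,2) (3,3) (3,4) (3,5) (4,2) (4,4) (4,5) (5,0) (5,1) (5,3) (5,4) (5,5)

Answer: 26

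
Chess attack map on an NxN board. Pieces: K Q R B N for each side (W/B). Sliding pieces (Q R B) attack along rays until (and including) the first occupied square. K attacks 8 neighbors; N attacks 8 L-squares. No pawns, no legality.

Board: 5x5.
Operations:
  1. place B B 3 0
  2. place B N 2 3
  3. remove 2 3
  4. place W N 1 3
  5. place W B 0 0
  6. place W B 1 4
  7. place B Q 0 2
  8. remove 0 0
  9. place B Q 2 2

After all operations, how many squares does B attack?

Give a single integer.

Op 1: place BB@(3,0)
Op 2: place BN@(2,3)
Op 3: remove (2,3)
Op 4: place WN@(1,3)
Op 5: place WB@(0,0)
Op 6: place WB@(1,4)
Op 7: place BQ@(0,2)
Op 8: remove (0,0)
Op 9: place BQ@(2,2)
Per-piece attacks for B:
  BQ@(0,2): attacks (0,3) (0,4) (0,1) (0,0) (1,2) (2,2) (1,3) (1,1) (2,0) [ray(1,0) blocked at (2,2); ray(1,1) blocked at (1,3)]
  BQ@(2,2): attacks (2,3) (2,4) (2,1) (2,0) (3,2) (4,2) (1,2) (0,2) (3,3) (4,4) (3,1) (4,0) (1,3) (1,1) (0,0) [ray(-1,0) blocked at (0,2); ray(-1,1) blocked at (1,3)]
  BB@(3,0): attacks (4,1) (2,1) (1,2) (0,3)
Union (20 distinct): (0,0) (0,1) (0,2) (0,3) (0,4) (1,1) (1,2) (1,3) (2,0) (2,1) (2,2) (2,3) (2,4) (3,1) (3,2) (3,3) (4,0) (4,1) (4,2) (4,4)

Answer: 20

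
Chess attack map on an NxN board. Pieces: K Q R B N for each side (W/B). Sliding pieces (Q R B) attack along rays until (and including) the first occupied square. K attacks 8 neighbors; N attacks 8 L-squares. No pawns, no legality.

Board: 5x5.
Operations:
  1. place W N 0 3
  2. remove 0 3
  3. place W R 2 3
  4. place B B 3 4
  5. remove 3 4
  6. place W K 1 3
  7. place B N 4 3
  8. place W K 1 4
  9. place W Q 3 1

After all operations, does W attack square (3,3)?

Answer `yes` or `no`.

Answer: yes

Derivation:
Op 1: place WN@(0,3)
Op 2: remove (0,3)
Op 3: place WR@(2,3)
Op 4: place BB@(3,4)
Op 5: remove (3,4)
Op 6: place WK@(1,3)
Op 7: place BN@(4,3)
Op 8: place WK@(1,4)
Op 9: place WQ@(3,1)
Per-piece attacks for W:
  WK@(1,3): attacks (1,4) (1,2) (2,3) (0,3) (2,4) (2,2) (0,4) (0,2)
  WK@(1,4): attacks (1,3) (2,4) (0,4) (2,3) (0,3)
  WR@(2,3): attacks (2,4) (2,2) (2,1) (2,0) (3,3) (4,3) (1,3) [ray(1,0) blocked at (4,3); ray(-1,0) blocked at (1,3)]
  WQ@(3,1): attacks (3,2) (3,3) (3,4) (3,0) (4,1) (2,1) (1,1) (0,1) (4,2) (4,0) (2,2) (1,3) (2,0) [ray(-1,1) blocked at (1,3)]
W attacks (3,3): yes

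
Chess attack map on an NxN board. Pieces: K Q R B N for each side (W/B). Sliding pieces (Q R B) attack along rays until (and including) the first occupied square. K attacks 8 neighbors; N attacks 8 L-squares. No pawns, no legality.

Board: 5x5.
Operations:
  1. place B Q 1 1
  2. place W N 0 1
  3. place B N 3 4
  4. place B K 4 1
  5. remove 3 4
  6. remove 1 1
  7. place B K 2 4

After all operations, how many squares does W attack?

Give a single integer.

Op 1: place BQ@(1,1)
Op 2: place WN@(0,1)
Op 3: place BN@(3,4)
Op 4: place BK@(4,1)
Op 5: remove (3,4)
Op 6: remove (1,1)
Op 7: place BK@(2,4)
Per-piece attacks for W:
  WN@(0,1): attacks (1,3) (2,2) (2,0)
Union (3 distinct): (1,3) (2,0) (2,2)

Answer: 3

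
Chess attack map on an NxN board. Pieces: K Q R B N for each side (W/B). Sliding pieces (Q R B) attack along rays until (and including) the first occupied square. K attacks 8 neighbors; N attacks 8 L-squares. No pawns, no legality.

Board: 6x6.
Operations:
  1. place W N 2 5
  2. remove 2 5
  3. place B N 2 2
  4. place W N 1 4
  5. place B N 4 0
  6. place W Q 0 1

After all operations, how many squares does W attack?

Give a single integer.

Answer: 18

Derivation:
Op 1: place WN@(2,5)
Op 2: remove (2,5)
Op 3: place BN@(2,2)
Op 4: place WN@(1,4)
Op 5: place BN@(4,0)
Op 6: place WQ@(0,1)
Per-piece attacks for W:
  WQ@(0,1): attacks (0,2) (0,3) (0,4) (0,5) (0,0) (1,1) (2,1) (3,1) (4,1) (5,1) (1,2) (2,3) (3,4) (4,5) (1,0)
  WN@(1,4): attacks (3,5) (2,2) (3,3) (0,2)
Union (18 distinct): (0,0) (0,2) (0,3) (0,4) (0,5) (1,0) (1,1) (1,2) (2,1) (2,2) (2,3) (3,1) (3,3) (3,4) (3,5) (4,1) (4,5) (5,1)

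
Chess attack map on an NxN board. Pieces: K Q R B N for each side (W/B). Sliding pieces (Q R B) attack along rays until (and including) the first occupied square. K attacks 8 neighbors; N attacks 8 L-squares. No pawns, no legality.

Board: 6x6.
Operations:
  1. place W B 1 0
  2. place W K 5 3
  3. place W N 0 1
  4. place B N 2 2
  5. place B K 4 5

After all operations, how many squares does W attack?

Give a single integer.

Answer: 11

Derivation:
Op 1: place WB@(1,0)
Op 2: place WK@(5,3)
Op 3: place WN@(0,1)
Op 4: place BN@(2,2)
Op 5: place BK@(4,5)
Per-piece attacks for W:
  WN@(0,1): attacks (1,3) (2,2) (2,0)
  WB@(1,0): attacks (2,1) (3,2) (4,3) (5,4) (0,1) [ray(-1,1) blocked at (0,1)]
  WK@(5,3): attacks (5,4) (5,2) (4,3) (4,4) (4,2)
Union (11 distinct): (0,1) (1,3) (2,0) (2,1) (2,2) (3,2) (4,2) (4,3) (4,4) (5,2) (5,4)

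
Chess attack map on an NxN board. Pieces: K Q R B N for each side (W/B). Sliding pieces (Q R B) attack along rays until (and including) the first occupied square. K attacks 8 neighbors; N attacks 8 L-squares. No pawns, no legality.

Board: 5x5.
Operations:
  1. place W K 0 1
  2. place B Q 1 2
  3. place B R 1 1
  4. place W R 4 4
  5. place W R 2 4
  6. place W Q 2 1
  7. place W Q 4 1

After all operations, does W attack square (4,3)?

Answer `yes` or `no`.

Answer: yes

Derivation:
Op 1: place WK@(0,1)
Op 2: place BQ@(1,2)
Op 3: place BR@(1,1)
Op 4: place WR@(4,4)
Op 5: place WR@(2,4)
Op 6: place WQ@(2,1)
Op 7: place WQ@(4,1)
Per-piece attacks for W:
  WK@(0,1): attacks (0,2) (0,0) (1,1) (1,2) (1,0)
  WQ@(2,1): attacks (2,2) (2,3) (2,4) (2,0) (3,1) (4,1) (1,1) (3,2) (4,3) (3,0) (1,2) (1,0) [ray(0,1) blocked at (2,4); ray(1,0) blocked at (4,1); ray(-1,0) blocked at (1,1); ray(-1,1) blocked at (1,2)]
  WR@(2,4): attacks (2,3) (2,2) (2,1) (3,4) (4,4) (1,4) (0,4) [ray(0,-1) blocked at (2,1); ray(1,0) blocked at (4,4)]
  WQ@(4,1): attacks (4,2) (4,3) (4,4) (4,0) (3,1) (2,1) (3,2) (2,3) (1,4) (3,0) [ray(0,1) blocked at (4,4); ray(-1,0) blocked at (2,1)]
  WR@(4,4): attacks (4,3) (4,2) (4,1) (3,4) (2,4) [ray(0,-1) blocked at (4,1); ray(-1,0) blocked at (2,4)]
W attacks (4,3): yes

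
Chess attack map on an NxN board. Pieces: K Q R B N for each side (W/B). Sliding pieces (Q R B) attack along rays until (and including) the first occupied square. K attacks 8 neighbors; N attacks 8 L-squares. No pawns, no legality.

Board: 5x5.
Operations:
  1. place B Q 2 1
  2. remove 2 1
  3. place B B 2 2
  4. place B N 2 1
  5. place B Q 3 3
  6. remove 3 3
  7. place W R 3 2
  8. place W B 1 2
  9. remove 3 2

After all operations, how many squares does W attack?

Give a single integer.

Op 1: place BQ@(2,1)
Op 2: remove (2,1)
Op 3: place BB@(2,2)
Op 4: place BN@(2,1)
Op 5: place BQ@(3,3)
Op 6: remove (3,3)
Op 7: place WR@(3,2)
Op 8: place WB@(1,2)
Op 9: remove (3,2)
Per-piece attacks for W:
  WB@(1,2): attacks (2,3) (3,4) (2,1) (0,3) (0,1) [ray(1,-1) blocked at (2,1)]
Union (5 distinct): (0,1) (0,3) (2,1) (2,3) (3,4)

Answer: 5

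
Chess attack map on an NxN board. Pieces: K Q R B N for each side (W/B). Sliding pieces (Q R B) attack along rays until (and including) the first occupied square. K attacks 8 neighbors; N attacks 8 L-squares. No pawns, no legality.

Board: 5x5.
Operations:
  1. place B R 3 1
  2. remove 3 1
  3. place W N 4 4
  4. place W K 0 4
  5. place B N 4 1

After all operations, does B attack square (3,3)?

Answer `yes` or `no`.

Op 1: place BR@(3,1)
Op 2: remove (3,1)
Op 3: place WN@(4,4)
Op 4: place WK@(0,4)
Op 5: place BN@(4,1)
Per-piece attacks for B:
  BN@(4,1): attacks (3,3) (2,2) (2,0)
B attacks (3,3): yes

Answer: yes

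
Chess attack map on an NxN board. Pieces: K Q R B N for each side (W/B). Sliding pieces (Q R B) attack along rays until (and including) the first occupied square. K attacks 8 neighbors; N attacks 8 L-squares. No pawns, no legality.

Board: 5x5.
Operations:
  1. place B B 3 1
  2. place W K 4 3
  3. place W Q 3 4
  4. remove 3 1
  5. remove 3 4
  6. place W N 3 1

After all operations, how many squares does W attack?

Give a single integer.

Op 1: place BB@(3,1)
Op 2: place WK@(4,3)
Op 3: place WQ@(3,4)
Op 4: remove (3,1)
Op 5: remove (3,4)
Op 6: place WN@(3,1)
Per-piece attacks for W:
  WN@(3,1): attacks (4,3) (2,3) (1,2) (1,0)
  WK@(4,3): attacks (4,4) (4,2) (3,3) (3,4) (3,2)
Union (9 distinct): (1,0) (1,2) (2,3) (3,2) (3,3) (3,4) (4,2) (4,3) (4,4)

Answer: 9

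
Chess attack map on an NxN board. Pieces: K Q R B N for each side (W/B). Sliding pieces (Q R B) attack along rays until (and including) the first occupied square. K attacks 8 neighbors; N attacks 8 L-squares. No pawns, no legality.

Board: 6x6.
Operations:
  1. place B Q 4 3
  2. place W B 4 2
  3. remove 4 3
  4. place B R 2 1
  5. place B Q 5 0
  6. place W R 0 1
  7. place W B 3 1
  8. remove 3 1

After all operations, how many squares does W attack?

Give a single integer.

Op 1: place BQ@(4,3)
Op 2: place WB@(4,2)
Op 3: remove (4,3)
Op 4: place BR@(2,1)
Op 5: place BQ@(5,0)
Op 6: place WR@(0,1)
Op 7: place WB@(3,1)
Op 8: remove (3,1)
Per-piece attacks for W:
  WR@(0,1): attacks (0,2) (0,3) (0,4) (0,5) (0,0) (1,1) (2,1) [ray(1,0) blocked at (2,1)]
  WB@(4,2): attacks (5,3) (5,1) (3,3) (2,4) (1,5) (3,1) (2,0)
Union (14 distinct): (0,0) (0,2) (0,3) (0,4) (0,5) (1,1) (1,5) (2,0) (2,1) (2,4) (3,1) (3,3) (5,1) (5,3)

Answer: 14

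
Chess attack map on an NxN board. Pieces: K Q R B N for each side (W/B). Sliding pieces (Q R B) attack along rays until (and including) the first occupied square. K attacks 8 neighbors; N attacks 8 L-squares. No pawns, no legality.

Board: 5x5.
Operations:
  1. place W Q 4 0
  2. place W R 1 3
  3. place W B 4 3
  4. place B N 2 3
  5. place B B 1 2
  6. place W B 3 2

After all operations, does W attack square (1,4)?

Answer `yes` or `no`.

Op 1: place WQ@(4,0)
Op 2: place WR@(1,3)
Op 3: place WB@(4,3)
Op 4: place BN@(2,3)
Op 5: place BB@(1,2)
Op 6: place WB@(3,2)
Per-piece attacks for W:
  WR@(1,3): attacks (1,4) (1,2) (2,3) (0,3) [ray(0,-1) blocked at (1,2); ray(1,0) blocked at (2,3)]
  WB@(3,2): attacks (4,3) (4,1) (2,3) (2,1) (1,0) [ray(1,1) blocked at (4,3); ray(-1,1) blocked at (2,3)]
  WQ@(4,0): attacks (4,1) (4,2) (4,3) (3,0) (2,0) (1,0) (0,0) (3,1) (2,2) (1,3) [ray(0,1) blocked at (4,3); ray(-1,1) blocked at (1,3)]
  WB@(4,3): attacks (3,4) (3,2) [ray(-1,-1) blocked at (3,2)]
W attacks (1,4): yes

Answer: yes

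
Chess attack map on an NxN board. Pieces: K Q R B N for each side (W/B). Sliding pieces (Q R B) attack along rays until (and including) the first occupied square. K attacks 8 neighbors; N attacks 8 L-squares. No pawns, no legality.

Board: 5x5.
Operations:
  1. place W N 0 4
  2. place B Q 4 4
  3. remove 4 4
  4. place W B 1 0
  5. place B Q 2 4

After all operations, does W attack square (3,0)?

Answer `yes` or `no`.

Op 1: place WN@(0,4)
Op 2: place BQ@(4,4)
Op 3: remove (4,4)
Op 4: place WB@(1,0)
Op 5: place BQ@(2,4)
Per-piece attacks for W:
  WN@(0,4): attacks (1,2) (2,3)
  WB@(1,0): attacks (2,1) (3,2) (4,3) (0,1)
W attacks (3,0): no

Answer: no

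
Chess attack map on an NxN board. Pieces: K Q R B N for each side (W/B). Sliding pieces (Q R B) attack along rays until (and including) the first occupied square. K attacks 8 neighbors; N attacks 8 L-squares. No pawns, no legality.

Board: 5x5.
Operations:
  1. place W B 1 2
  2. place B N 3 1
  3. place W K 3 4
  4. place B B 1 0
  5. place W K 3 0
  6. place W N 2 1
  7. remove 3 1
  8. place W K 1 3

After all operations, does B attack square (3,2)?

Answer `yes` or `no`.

Op 1: place WB@(1,2)
Op 2: place BN@(3,1)
Op 3: place WK@(3,4)
Op 4: place BB@(1,0)
Op 5: place WK@(3,0)
Op 6: place WN@(2,1)
Op 7: remove (3,1)
Op 8: place WK@(1,3)
Per-piece attacks for B:
  BB@(1,0): attacks (2,1) (0,1) [ray(1,1) blocked at (2,1)]
B attacks (3,2): no

Answer: no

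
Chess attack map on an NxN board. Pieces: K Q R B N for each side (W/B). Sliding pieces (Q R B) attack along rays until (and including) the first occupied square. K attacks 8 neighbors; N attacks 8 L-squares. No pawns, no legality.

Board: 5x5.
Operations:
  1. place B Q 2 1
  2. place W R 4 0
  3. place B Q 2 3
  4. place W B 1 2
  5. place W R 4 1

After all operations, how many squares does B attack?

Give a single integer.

Answer: 19

Derivation:
Op 1: place BQ@(2,1)
Op 2: place WR@(4,0)
Op 3: place BQ@(2,3)
Op 4: place WB@(1,2)
Op 5: place WR@(4,1)
Per-piece attacks for B:
  BQ@(2,1): attacks (2,2) (2,3) (2,0) (3,1) (4,1) (1,1) (0,1) (3,2) (4,3) (3,0) (1,2) (1,0) [ray(0,1) blocked at (2,3); ray(1,0) blocked at (4,1); ray(-1,1) blocked at (1,2)]
  BQ@(2,3): attacks (2,4) (2,2) (2,1) (3,3) (4,3) (1,3) (0,3) (3,4) (3,2) (4,1) (1,4) (1,2) [ray(0,-1) blocked at (2,1); ray(1,-1) blocked at (4,1); ray(-1,-1) blocked at (1,2)]
Union (19 distinct): (0,1) (0,3) (1,0) (1,1) (1,2) (1,3) (1,4) (2,0) (2,1) (2,2) (2,3) (2,4) (3,0) (3,1) (3,2) (3,3) (3,4) (4,1) (4,3)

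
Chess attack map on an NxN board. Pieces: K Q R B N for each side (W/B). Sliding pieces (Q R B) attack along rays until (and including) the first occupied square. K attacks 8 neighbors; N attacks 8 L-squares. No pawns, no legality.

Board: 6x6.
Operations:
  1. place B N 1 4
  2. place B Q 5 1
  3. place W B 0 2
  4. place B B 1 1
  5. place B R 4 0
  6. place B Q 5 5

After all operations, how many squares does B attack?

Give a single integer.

Answer: 27

Derivation:
Op 1: place BN@(1,4)
Op 2: place BQ@(5,1)
Op 3: place WB@(0,2)
Op 4: place BB@(1,1)
Op 5: place BR@(4,0)
Op 6: place BQ@(5,5)
Per-piece attacks for B:
  BB@(1,1): attacks (2,2) (3,3) (4,4) (5,5) (2,0) (0,2) (0,0) [ray(1,1) blocked at (5,5); ray(-1,1) blocked at (0,2)]
  BN@(1,4): attacks (3,5) (2,2) (3,3) (0,2)
  BR@(4,0): attacks (4,1) (4,2) (4,3) (4,4) (4,5) (5,0) (3,0) (2,0) (1,0) (0,0)
  BQ@(5,1): attacks (5,2) (5,3) (5,4) (5,5) (5,0) (4,1) (3,1) (2,1) (1,1) (4,2) (3,3) (2,4) (1,5) (4,0) [ray(0,1) blocked at (5,5); ray(-1,0) blocked at (1,1); ray(-1,-1) blocked at (4,0)]
  BQ@(5,5): attacks (5,4) (5,3) (5,2) (5,1) (4,5) (3,5) (2,5) (1,5) (0,5) (4,4) (3,3) (2,2) (1,1) [ray(0,-1) blocked at (5,1); ray(-1,-1) blocked at (1,1)]
Union (27 distinct): (0,0) (0,2) (0,5) (1,0) (1,1) (1,5) (2,0) (2,1) (2,2) (2,4) (2,5) (3,0) (3,1) (3,3) (3,5) (4,0) (4,1) (4,2) (4,3) (4,4) (4,5) (5,0) (5,1) (5,2) (5,3) (5,4) (5,5)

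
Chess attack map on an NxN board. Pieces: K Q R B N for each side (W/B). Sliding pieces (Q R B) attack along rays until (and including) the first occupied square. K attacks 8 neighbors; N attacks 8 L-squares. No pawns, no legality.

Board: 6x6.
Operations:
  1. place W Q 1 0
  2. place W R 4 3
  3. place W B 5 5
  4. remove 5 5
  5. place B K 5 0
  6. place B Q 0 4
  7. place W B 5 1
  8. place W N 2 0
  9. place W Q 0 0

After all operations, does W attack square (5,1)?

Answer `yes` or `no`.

Answer: no

Derivation:
Op 1: place WQ@(1,0)
Op 2: place WR@(4,3)
Op 3: place WB@(5,5)
Op 4: remove (5,5)
Op 5: place BK@(5,0)
Op 6: place BQ@(0,4)
Op 7: place WB@(5,1)
Op 8: place WN@(2,0)
Op 9: place WQ@(0,0)
Per-piece attacks for W:
  WQ@(0,0): attacks (0,1) (0,2) (0,3) (0,4) (1,0) (1,1) (2,2) (3,3) (4,4) (5,5) [ray(0,1) blocked at (0,4); ray(1,0) blocked at (1,0)]
  WQ@(1,0): attacks (1,1) (1,2) (1,3) (1,4) (1,5) (2,0) (0,0) (2,1) (3,2) (4,3) (0,1) [ray(1,0) blocked at (2,0); ray(-1,0) blocked at (0,0); ray(1,1) blocked at (4,3)]
  WN@(2,0): attacks (3,2) (4,1) (1,2) (0,1)
  WR@(4,3): attacks (4,4) (4,5) (4,2) (4,1) (4,0) (5,3) (3,3) (2,3) (1,3) (0,3)
  WB@(5,1): attacks (4,2) (3,3) (2,4) (1,5) (4,0)
W attacks (5,1): no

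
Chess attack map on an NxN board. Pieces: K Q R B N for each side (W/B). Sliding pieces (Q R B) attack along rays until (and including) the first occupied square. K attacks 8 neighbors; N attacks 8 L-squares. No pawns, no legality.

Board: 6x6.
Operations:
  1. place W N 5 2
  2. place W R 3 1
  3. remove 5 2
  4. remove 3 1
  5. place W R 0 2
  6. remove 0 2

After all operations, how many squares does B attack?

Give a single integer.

Op 1: place WN@(5,2)
Op 2: place WR@(3,1)
Op 3: remove (5,2)
Op 4: remove (3,1)
Op 5: place WR@(0,2)
Op 6: remove (0,2)
Per-piece attacks for B:
Union (0 distinct): (none)

Answer: 0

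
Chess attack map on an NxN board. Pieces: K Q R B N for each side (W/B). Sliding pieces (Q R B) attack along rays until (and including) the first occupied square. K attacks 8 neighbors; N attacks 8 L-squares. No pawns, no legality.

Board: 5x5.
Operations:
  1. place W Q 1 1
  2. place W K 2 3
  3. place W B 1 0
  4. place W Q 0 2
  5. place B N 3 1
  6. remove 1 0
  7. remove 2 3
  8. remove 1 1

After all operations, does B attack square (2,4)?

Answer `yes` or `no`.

Op 1: place WQ@(1,1)
Op 2: place WK@(2,3)
Op 3: place WB@(1,0)
Op 4: place WQ@(0,2)
Op 5: place BN@(3,1)
Op 6: remove (1,0)
Op 7: remove (2,3)
Op 8: remove (1,1)
Per-piece attacks for B:
  BN@(3,1): attacks (4,3) (2,3) (1,2) (1,0)
B attacks (2,4): no

Answer: no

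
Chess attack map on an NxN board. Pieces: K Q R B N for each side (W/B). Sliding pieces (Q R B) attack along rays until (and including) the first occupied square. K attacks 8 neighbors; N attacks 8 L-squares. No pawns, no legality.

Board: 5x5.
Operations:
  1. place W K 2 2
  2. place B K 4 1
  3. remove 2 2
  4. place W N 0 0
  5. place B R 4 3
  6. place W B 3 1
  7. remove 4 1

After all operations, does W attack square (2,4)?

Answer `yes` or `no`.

Op 1: place WK@(2,2)
Op 2: place BK@(4,1)
Op 3: remove (2,2)
Op 4: place WN@(0,0)
Op 5: place BR@(4,3)
Op 6: place WB@(3,1)
Op 7: remove (4,1)
Per-piece attacks for W:
  WN@(0,0): attacks (1,2) (2,1)
  WB@(3,1): attacks (4,2) (4,0) (2,2) (1,3) (0,4) (2,0)
W attacks (2,4): no

Answer: no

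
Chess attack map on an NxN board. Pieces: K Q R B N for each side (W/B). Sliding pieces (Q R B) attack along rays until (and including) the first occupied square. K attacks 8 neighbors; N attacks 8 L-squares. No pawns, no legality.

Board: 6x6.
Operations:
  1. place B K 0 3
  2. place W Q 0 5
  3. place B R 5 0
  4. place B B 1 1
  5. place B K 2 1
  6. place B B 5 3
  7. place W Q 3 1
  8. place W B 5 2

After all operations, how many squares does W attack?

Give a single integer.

Answer: 24

Derivation:
Op 1: place BK@(0,3)
Op 2: place WQ@(0,5)
Op 3: place BR@(5,0)
Op 4: place BB@(1,1)
Op 5: place BK@(2,1)
Op 6: place BB@(5,3)
Op 7: place WQ@(3,1)
Op 8: place WB@(5,2)
Per-piece attacks for W:
  WQ@(0,5): attacks (0,4) (0,3) (1,5) (2,5) (3,5) (4,5) (5,5) (1,4) (2,3) (3,2) (4,1) (5,0) [ray(0,-1) blocked at (0,3); ray(1,-1) blocked at (5,0)]
  WQ@(3,1): attacks (3,2) (3,3) (3,4) (3,5) (3,0) (4,1) (5,1) (2,1) (4,2) (5,3) (4,0) (2,2) (1,3) (0,4) (2,0) [ray(-1,0) blocked at (2,1); ray(1,1) blocked at (5,3)]
  WB@(5,2): attacks (4,3) (3,4) (2,5) (4,1) (3,0)
Union (24 distinct): (0,3) (0,4) (1,3) (1,4) (1,5) (2,0) (2,1) (2,2) (2,3) (2,5) (3,0) (3,2) (3,3) (3,4) (3,5) (4,0) (4,1) (4,2) (4,3) (4,5) (5,0) (5,1) (5,3) (5,5)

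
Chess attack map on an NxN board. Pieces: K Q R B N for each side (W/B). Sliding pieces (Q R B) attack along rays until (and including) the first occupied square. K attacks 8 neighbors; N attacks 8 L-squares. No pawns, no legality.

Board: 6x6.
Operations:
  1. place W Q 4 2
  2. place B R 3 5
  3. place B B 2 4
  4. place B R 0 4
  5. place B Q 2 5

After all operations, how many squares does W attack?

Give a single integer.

Answer: 16

Derivation:
Op 1: place WQ@(4,2)
Op 2: place BR@(3,5)
Op 3: place BB@(2,4)
Op 4: place BR@(0,4)
Op 5: place BQ@(2,5)
Per-piece attacks for W:
  WQ@(4,2): attacks (4,3) (4,4) (4,5) (4,1) (4,0) (5,2) (3,2) (2,2) (1,2) (0,2) (5,3) (5,1) (3,3) (2,4) (3,1) (2,0) [ray(-1,1) blocked at (2,4)]
Union (16 distinct): (0,2) (1,2) (2,0) (2,2) (2,4) (3,1) (3,2) (3,3) (4,0) (4,1) (4,3) (4,4) (4,5) (5,1) (5,2) (5,3)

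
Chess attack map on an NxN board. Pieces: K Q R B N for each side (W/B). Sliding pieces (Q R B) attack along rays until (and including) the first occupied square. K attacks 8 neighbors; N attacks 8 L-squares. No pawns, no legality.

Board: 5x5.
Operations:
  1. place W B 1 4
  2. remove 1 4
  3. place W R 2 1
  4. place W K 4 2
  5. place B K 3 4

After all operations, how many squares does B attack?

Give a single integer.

Op 1: place WB@(1,4)
Op 2: remove (1,4)
Op 3: place WR@(2,1)
Op 4: place WK@(4,2)
Op 5: place BK@(3,4)
Per-piece attacks for B:
  BK@(3,4): attacks (3,3) (4,4) (2,4) (4,3) (2,3)
Union (5 distinct): (2,3) (2,4) (3,3) (4,3) (4,4)

Answer: 5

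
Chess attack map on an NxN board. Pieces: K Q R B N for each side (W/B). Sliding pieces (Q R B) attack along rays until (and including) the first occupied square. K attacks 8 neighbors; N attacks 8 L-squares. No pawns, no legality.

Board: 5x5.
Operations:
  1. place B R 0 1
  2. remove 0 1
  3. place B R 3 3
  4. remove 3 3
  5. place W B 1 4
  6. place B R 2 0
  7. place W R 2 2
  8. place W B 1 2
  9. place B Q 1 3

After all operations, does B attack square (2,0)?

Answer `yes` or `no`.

Op 1: place BR@(0,1)
Op 2: remove (0,1)
Op 3: place BR@(3,3)
Op 4: remove (3,3)
Op 5: place WB@(1,4)
Op 6: place BR@(2,0)
Op 7: place WR@(2,2)
Op 8: place WB@(1,2)
Op 9: place BQ@(1,3)
Per-piece attacks for B:
  BQ@(1,3): attacks (1,4) (1,2) (2,3) (3,3) (4,3) (0,3) (2,4) (2,2) (0,4) (0,2) [ray(0,1) blocked at (1,4); ray(0,-1) blocked at (1,2); ray(1,-1) blocked at (2,2)]
  BR@(2,0): attacks (2,1) (2,2) (3,0) (4,0) (1,0) (0,0) [ray(0,1) blocked at (2,2)]
B attacks (2,0): no

Answer: no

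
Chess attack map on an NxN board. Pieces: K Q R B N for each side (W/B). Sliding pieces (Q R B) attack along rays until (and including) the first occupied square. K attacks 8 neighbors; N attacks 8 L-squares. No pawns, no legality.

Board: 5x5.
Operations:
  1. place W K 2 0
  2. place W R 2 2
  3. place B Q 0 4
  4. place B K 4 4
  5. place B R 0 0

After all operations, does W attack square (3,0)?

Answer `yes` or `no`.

Answer: yes

Derivation:
Op 1: place WK@(2,0)
Op 2: place WR@(2,2)
Op 3: place BQ@(0,4)
Op 4: place BK@(4,4)
Op 5: place BR@(0,0)
Per-piece attacks for W:
  WK@(2,0): attacks (2,1) (3,0) (1,0) (3,1) (1,1)
  WR@(2,2): attacks (2,3) (2,4) (2,1) (2,0) (3,2) (4,2) (1,2) (0,2) [ray(0,-1) blocked at (2,0)]
W attacks (3,0): yes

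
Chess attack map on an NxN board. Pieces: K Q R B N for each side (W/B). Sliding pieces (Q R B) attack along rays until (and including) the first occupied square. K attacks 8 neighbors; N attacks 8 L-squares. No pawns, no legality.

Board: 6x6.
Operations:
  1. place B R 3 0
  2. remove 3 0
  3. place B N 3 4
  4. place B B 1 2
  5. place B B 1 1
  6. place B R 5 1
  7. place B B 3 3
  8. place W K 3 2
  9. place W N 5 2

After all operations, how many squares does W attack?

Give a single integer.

Answer: 10

Derivation:
Op 1: place BR@(3,0)
Op 2: remove (3,0)
Op 3: place BN@(3,4)
Op 4: place BB@(1,2)
Op 5: place BB@(1,1)
Op 6: place BR@(5,1)
Op 7: place BB@(3,3)
Op 8: place WK@(3,2)
Op 9: place WN@(5,2)
Per-piece attacks for W:
  WK@(3,2): attacks (3,3) (3,1) (4,2) (2,2) (4,3) (4,1) (2,3) (2,1)
  WN@(5,2): attacks (4,4) (3,3) (4,0) (3,1)
Union (10 distinct): (2,1) (2,2) (2,3) (3,1) (3,3) (4,0) (4,1) (4,2) (4,3) (4,4)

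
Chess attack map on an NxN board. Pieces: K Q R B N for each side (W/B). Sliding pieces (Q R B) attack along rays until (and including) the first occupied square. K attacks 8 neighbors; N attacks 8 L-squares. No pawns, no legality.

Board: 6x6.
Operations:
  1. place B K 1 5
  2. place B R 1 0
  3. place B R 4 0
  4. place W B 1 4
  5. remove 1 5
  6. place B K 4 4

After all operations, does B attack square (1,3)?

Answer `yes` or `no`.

Answer: yes

Derivation:
Op 1: place BK@(1,5)
Op 2: place BR@(1,0)
Op 3: place BR@(4,0)
Op 4: place WB@(1,4)
Op 5: remove (1,5)
Op 6: place BK@(4,4)
Per-piece attacks for B:
  BR@(1,0): attacks (1,1) (1,2) (1,3) (1,4) (2,0) (3,0) (4,0) (0,0) [ray(0,1) blocked at (1,4); ray(1,0) blocked at (4,0)]
  BR@(4,0): attacks (4,1) (4,2) (4,3) (4,4) (5,0) (3,0) (2,0) (1,0) [ray(0,1) blocked at (4,4); ray(-1,0) blocked at (1,0)]
  BK@(4,4): attacks (4,5) (4,3) (5,4) (3,4) (5,5) (5,3) (3,5) (3,3)
B attacks (1,3): yes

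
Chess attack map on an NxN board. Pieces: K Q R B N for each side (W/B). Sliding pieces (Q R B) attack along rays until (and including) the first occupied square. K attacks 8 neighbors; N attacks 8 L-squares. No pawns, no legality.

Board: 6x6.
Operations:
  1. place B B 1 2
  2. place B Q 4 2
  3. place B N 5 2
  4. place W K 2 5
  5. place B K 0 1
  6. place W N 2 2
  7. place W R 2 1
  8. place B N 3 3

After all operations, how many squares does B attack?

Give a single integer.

Answer: 26

Derivation:
Op 1: place BB@(1,2)
Op 2: place BQ@(4,2)
Op 3: place BN@(5,2)
Op 4: place WK@(2,5)
Op 5: place BK@(0,1)
Op 6: place WN@(2,2)
Op 7: place WR@(2,1)
Op 8: place BN@(3,3)
Per-piece attacks for B:
  BK@(0,1): attacks (0,2) (0,0) (1,1) (1,2) (1,0)
  BB@(1,2): attacks (2,3) (3,4) (4,5) (2,1) (0,3) (0,1) [ray(1,-1) blocked at (2,1); ray(-1,-1) blocked at (0,1)]
  BN@(3,3): attacks (4,5) (5,4) (2,5) (1,4) (4,1) (5,2) (2,1) (1,2)
  BQ@(4,2): attacks (4,3) (4,4) (4,5) (4,1) (4,0) (5,2) (3,2) (2,2) (5,3) (5,1) (3,3) (3,1) (2,0) [ray(1,0) blocked at (5,2); ray(-1,0) blocked at (2,2); ray(-1,1) blocked at (3,3)]
  BN@(5,2): attacks (4,4) (3,3) (4,0) (3,1)
Union (26 distinct): (0,0) (0,1) (0,2) (0,3) (1,0) (1,1) (1,2) (1,4) (2,0) (2,1) (2,2) (2,3) (2,5) (3,1) (3,2) (3,3) (3,4) (4,0) (4,1) (4,3) (4,4) (4,5) (5,1) (5,2) (5,3) (5,4)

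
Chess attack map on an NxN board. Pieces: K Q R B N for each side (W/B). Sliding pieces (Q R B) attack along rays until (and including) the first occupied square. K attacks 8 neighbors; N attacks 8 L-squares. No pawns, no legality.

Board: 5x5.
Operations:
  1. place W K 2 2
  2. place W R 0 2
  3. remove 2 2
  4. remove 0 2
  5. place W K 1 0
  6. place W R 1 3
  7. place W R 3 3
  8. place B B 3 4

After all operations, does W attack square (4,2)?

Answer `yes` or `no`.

Answer: no

Derivation:
Op 1: place WK@(2,2)
Op 2: place WR@(0,2)
Op 3: remove (2,2)
Op 4: remove (0,2)
Op 5: place WK@(1,0)
Op 6: place WR@(1,3)
Op 7: place WR@(3,3)
Op 8: place BB@(3,4)
Per-piece attacks for W:
  WK@(1,0): attacks (1,1) (2,0) (0,0) (2,1) (0,1)
  WR@(1,3): attacks (1,4) (1,2) (1,1) (1,0) (2,3) (3,3) (0,3) [ray(0,-1) blocked at (1,0); ray(1,0) blocked at (3,3)]
  WR@(3,3): attacks (3,4) (3,2) (3,1) (3,0) (4,3) (2,3) (1,3) [ray(0,1) blocked at (3,4); ray(-1,0) blocked at (1,3)]
W attacks (4,2): no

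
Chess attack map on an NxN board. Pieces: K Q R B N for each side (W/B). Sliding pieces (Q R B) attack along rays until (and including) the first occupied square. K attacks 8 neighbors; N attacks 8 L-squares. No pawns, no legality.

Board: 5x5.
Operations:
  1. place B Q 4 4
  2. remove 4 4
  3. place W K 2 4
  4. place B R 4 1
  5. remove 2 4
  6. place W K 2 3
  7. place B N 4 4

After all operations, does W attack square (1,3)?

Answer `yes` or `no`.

Answer: yes

Derivation:
Op 1: place BQ@(4,4)
Op 2: remove (4,4)
Op 3: place WK@(2,4)
Op 4: place BR@(4,1)
Op 5: remove (2,4)
Op 6: place WK@(2,3)
Op 7: place BN@(4,4)
Per-piece attacks for W:
  WK@(2,3): attacks (2,4) (2,2) (3,3) (1,3) (3,4) (3,2) (1,4) (1,2)
W attacks (1,3): yes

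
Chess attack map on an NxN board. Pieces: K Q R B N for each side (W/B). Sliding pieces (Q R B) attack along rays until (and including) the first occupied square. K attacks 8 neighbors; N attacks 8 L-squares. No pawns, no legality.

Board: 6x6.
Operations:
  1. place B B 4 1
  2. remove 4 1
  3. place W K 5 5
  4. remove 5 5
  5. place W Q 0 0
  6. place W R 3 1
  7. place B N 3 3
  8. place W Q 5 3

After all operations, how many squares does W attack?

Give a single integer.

Answer: 25

Derivation:
Op 1: place BB@(4,1)
Op 2: remove (4,1)
Op 3: place WK@(5,5)
Op 4: remove (5,5)
Op 5: place WQ@(0,0)
Op 6: place WR@(3,1)
Op 7: place BN@(3,3)
Op 8: place WQ@(5,3)
Per-piece attacks for W:
  WQ@(0,0): attacks (0,1) (0,2) (0,3) (0,4) (0,5) (1,0) (2,0) (3,0) (4,0) (5,0) (1,1) (2,2) (3,3) [ray(1,1) blocked at (3,3)]
  WR@(3,1): attacks (3,2) (3,3) (3,0) (4,1) (5,1) (2,1) (1,1) (0,1) [ray(0,1) blocked at (3,3)]
  WQ@(5,3): attacks (5,4) (5,5) (5,2) (5,1) (5,0) (4,3) (3,3) (4,4) (3,5) (4,2) (3,1) [ray(-1,0) blocked at (3,3); ray(-1,-1) blocked at (3,1)]
Union (25 distinct): (0,1) (0,2) (0,3) (0,4) (0,5) (1,0) (1,1) (2,0) (2,1) (2,2) (3,0) (3,1) (3,2) (3,3) (3,5) (4,0) (4,1) (4,2) (4,3) (4,4) (5,0) (5,1) (5,2) (5,4) (5,5)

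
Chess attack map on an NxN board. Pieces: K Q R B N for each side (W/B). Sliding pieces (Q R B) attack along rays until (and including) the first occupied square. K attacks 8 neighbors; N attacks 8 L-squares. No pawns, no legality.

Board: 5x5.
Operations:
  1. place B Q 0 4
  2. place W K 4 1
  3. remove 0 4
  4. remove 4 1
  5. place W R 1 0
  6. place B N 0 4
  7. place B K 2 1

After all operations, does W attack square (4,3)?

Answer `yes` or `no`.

Answer: no

Derivation:
Op 1: place BQ@(0,4)
Op 2: place WK@(4,1)
Op 3: remove (0,4)
Op 4: remove (4,1)
Op 5: place WR@(1,0)
Op 6: place BN@(0,4)
Op 7: place BK@(2,1)
Per-piece attacks for W:
  WR@(1,0): attacks (1,1) (1,2) (1,3) (1,4) (2,0) (3,0) (4,0) (0,0)
W attacks (4,3): no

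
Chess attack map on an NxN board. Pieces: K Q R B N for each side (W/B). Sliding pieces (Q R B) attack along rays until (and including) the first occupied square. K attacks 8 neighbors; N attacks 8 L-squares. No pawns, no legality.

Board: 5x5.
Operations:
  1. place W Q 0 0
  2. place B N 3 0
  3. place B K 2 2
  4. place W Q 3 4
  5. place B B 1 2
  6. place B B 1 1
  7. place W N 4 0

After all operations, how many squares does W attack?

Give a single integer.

Op 1: place WQ@(0,0)
Op 2: place BN@(3,0)
Op 3: place BK@(2,2)
Op 4: place WQ@(3,4)
Op 5: place BB@(1,2)
Op 6: place BB@(1,1)
Op 7: place WN@(4,0)
Per-piece attacks for W:
  WQ@(0,0): attacks (0,1) (0,2) (0,3) (0,4) (1,0) (2,0) (3,0) (1,1) [ray(1,0) blocked at (3,0); ray(1,1) blocked at (1,1)]
  WQ@(3,4): attacks (3,3) (3,2) (3,1) (3,0) (4,4) (2,4) (1,4) (0,4) (4,3) (2,3) (1,2) [ray(0,-1) blocked at (3,0); ray(-1,-1) blocked at (1,2)]
  WN@(4,0): attacks (3,2) (2,1)
Union (18 distinct): (0,1) (0,2) (0,3) (0,4) (1,0) (1,1) (1,2) (1,4) (2,0) (2,1) (2,3) (2,4) (3,0) (3,1) (3,2) (3,3) (4,3) (4,4)

Answer: 18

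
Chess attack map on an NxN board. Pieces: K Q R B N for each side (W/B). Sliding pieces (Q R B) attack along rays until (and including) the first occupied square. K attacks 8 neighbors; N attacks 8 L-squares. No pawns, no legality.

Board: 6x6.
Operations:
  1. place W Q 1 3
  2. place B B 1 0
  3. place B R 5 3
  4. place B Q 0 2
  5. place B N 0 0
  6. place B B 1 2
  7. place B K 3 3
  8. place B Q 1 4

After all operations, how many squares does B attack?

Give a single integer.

Answer: 29

Derivation:
Op 1: place WQ@(1,3)
Op 2: place BB@(1,0)
Op 3: place BR@(5,3)
Op 4: place BQ@(0,2)
Op 5: place BN@(0,0)
Op 6: place BB@(1,2)
Op 7: place BK@(3,3)
Op 8: place BQ@(1,4)
Per-piece attacks for B:
  BN@(0,0): attacks (1,2) (2,1)
  BQ@(0,2): attacks (0,3) (0,4) (0,5) (0,1) (0,0) (1,2) (1,3) (1,1) (2,0) [ray(0,-1) blocked at (0,0); ray(1,0) blocked at (1,2); ray(1,1) blocked at (1,3)]
  BB@(1,0): attacks (2,1) (3,2) (4,3) (5,4) (0,1)
  BB@(1,2): attacks (2,3) (3,4) (4,5) (2,1) (3,0) (0,3) (0,1)
  BQ@(1,4): attacks (1,5) (1,3) (2,4) (3,4) (4,4) (5,4) (0,4) (2,5) (2,3) (3,2) (4,1) (5,0) (0,5) (0,3) [ray(0,-1) blocked at (1,3)]
  BK@(3,3): attacks (3,4) (3,2) (4,3) (2,3) (4,4) (4,2) (2,4) (2,2)
  BR@(5,3): attacks (5,4) (5,5) (5,2) (5,1) (5,0) (4,3) (3,3) [ray(-1,0) blocked at (3,3)]
Union (29 distinct): (0,0) (0,1) (0,3) (0,4) (0,5) (1,1) (1,2) (1,3) (1,5) (2,0) (2,1) (2,2) (2,3) (2,4) (2,5) (3,0) (3,2) (3,3) (3,4) (4,1) (4,2) (4,3) (4,4) (4,5) (5,0) (5,1) (5,2) (5,4) (5,5)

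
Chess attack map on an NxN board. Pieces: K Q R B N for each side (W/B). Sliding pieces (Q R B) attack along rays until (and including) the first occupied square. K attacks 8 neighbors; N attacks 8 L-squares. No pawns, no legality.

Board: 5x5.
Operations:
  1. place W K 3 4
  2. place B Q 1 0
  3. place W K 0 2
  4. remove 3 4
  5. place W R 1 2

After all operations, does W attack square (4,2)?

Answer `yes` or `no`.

Op 1: place WK@(3,4)
Op 2: place BQ@(1,0)
Op 3: place WK@(0,2)
Op 4: remove (3,4)
Op 5: place WR@(1,2)
Per-piece attacks for W:
  WK@(0,2): attacks (0,3) (0,1) (1,2) (1,3) (1,1)
  WR@(1,2): attacks (1,3) (1,4) (1,1) (1,0) (2,2) (3,2) (4,2) (0,2) [ray(0,-1) blocked at (1,0); ray(-1,0) blocked at (0,2)]
W attacks (4,2): yes

Answer: yes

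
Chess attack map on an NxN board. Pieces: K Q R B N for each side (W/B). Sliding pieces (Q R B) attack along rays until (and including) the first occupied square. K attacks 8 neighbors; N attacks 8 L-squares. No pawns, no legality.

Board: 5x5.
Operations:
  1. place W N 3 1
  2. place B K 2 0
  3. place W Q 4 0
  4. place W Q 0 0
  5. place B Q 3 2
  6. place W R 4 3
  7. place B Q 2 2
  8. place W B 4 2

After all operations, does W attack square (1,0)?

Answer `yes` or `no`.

Op 1: place WN@(3,1)
Op 2: place BK@(2,0)
Op 3: place WQ@(4,0)
Op 4: place WQ@(0,0)
Op 5: place BQ@(3,2)
Op 6: place WR@(4,3)
Op 7: place BQ@(2,2)
Op 8: place WB@(4,2)
Per-piece attacks for W:
  WQ@(0,0): attacks (0,1) (0,2) (0,3) (0,4) (1,0) (2,0) (1,1) (2,2) [ray(1,0) blocked at (2,0); ray(1,1) blocked at (2,2)]
  WN@(3,1): attacks (4,3) (2,3) (1,2) (1,0)
  WQ@(4,0): attacks (4,1) (4,2) (3,0) (2,0) (3,1) [ray(0,1) blocked at (4,2); ray(-1,0) blocked at (2,0); ray(-1,1) blocked at (3,1)]
  WB@(4,2): attacks (3,3) (2,4) (3,1) [ray(-1,-1) blocked at (3,1)]
  WR@(4,3): attacks (4,4) (4,2) (3,3) (2,3) (1,3) (0,3) [ray(0,-1) blocked at (4,2)]
W attacks (1,0): yes

Answer: yes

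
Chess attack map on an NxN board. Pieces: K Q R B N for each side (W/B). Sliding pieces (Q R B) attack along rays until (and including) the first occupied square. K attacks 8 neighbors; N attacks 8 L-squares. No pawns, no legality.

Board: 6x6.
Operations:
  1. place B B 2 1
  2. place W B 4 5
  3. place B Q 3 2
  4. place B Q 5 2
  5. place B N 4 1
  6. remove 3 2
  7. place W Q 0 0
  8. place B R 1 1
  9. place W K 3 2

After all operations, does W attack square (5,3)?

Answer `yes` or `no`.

Answer: no

Derivation:
Op 1: place BB@(2,1)
Op 2: place WB@(4,5)
Op 3: place BQ@(3,2)
Op 4: place BQ@(5,2)
Op 5: place BN@(4,1)
Op 6: remove (3,2)
Op 7: place WQ@(0,0)
Op 8: place BR@(1,1)
Op 9: place WK@(3,2)
Per-piece attacks for W:
  WQ@(0,0): attacks (0,1) (0,2) (0,3) (0,4) (0,5) (1,0) (2,0) (3,0) (4,0) (5,0) (1,1) [ray(1,1) blocked at (1,1)]
  WK@(3,2): attacks (3,3) (3,1) (4,2) (2,2) (4,3) (4,1) (2,3) (2,1)
  WB@(4,5): attacks (5,4) (3,4) (2,3) (1,2) (0,1)
W attacks (5,3): no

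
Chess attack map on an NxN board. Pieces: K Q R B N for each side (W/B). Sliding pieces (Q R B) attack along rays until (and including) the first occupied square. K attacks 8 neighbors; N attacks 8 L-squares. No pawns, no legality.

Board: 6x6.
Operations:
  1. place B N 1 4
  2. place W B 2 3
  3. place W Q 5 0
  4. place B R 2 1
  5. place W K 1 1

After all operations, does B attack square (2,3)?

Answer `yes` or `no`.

Answer: yes

Derivation:
Op 1: place BN@(1,4)
Op 2: place WB@(2,3)
Op 3: place WQ@(5,0)
Op 4: place BR@(2,1)
Op 5: place WK@(1,1)
Per-piece attacks for B:
  BN@(1,4): attacks (3,5) (2,2) (3,3) (0,2)
  BR@(2,1): attacks (2,2) (2,3) (2,0) (3,1) (4,1) (5,1) (1,1) [ray(0,1) blocked at (2,3); ray(-1,0) blocked at (1,1)]
B attacks (2,3): yes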